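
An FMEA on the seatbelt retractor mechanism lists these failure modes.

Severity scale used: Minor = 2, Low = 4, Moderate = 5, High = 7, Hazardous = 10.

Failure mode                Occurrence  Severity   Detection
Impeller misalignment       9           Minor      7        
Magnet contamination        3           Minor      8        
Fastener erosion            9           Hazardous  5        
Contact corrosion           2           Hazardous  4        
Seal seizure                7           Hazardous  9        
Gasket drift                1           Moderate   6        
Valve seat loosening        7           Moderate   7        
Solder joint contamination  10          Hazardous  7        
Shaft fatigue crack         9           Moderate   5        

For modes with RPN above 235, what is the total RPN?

RPN = Severity × Occurrence × Detection:
  Impeller misalignment: 2 × 9 × 7 = 126
  Magnet contamination: 2 × 3 × 8 = 48
  Fastener erosion: 10 × 9 × 5 = 450
  Contact corrosion: 10 × 2 × 4 = 80
  Seal seizure: 10 × 7 × 9 = 630
  Gasket drift: 5 × 1 × 6 = 30
  Valve seat loosening: 5 × 7 × 7 = 245
  Solder joint contamination: 10 × 10 × 7 = 700
  Shaft fatigue crack: 5 × 9 × 5 = 225
RPN > 235: Fastener erosion (450), Seal seizure (630), Valve seat loosening (245), Solder joint contamination (700).
Sum: 450 + 630 + 245 + 700 = 2025.

2025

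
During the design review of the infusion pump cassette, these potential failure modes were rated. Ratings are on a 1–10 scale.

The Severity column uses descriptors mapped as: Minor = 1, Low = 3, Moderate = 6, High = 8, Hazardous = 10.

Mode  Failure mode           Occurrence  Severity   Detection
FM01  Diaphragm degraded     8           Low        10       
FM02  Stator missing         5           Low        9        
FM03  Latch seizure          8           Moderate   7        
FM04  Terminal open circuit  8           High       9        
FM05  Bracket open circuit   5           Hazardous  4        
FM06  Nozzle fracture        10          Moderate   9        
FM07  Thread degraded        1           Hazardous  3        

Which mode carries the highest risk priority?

FM04

RPN = Severity × Occurrence × Detection:
  FM01: 3 × 8 × 10 = 240
  FM02: 3 × 5 × 9 = 135
  FM03: 6 × 8 × 7 = 336
  FM04: 8 × 8 × 9 = 576
  FM05: 10 × 5 × 4 = 200
  FM06: 6 × 10 × 9 = 540
  FM07: 10 × 1 × 3 = 30
Highest RPN is 576 → FM04.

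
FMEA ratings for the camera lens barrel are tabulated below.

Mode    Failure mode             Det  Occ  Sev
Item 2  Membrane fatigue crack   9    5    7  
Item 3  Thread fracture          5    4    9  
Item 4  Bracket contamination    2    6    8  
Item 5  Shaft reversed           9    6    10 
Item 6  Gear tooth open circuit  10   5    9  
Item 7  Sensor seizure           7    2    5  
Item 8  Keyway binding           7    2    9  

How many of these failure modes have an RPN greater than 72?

6

RPN = Severity × Occurrence × Detection:
  Item 2: 7 × 5 × 9 = 315
  Item 3: 9 × 4 × 5 = 180
  Item 4: 8 × 6 × 2 = 96
  Item 5: 10 × 6 × 9 = 540
  Item 6: 9 × 5 × 10 = 450
  Item 7: 5 × 2 × 7 = 70
  Item 8: 9 × 2 × 7 = 126
Modes with RPN > 72: Item 2 (315), Item 3 (180), Item 4 (96), Item 5 (540), Item 6 (450), Item 8 (126) → 6.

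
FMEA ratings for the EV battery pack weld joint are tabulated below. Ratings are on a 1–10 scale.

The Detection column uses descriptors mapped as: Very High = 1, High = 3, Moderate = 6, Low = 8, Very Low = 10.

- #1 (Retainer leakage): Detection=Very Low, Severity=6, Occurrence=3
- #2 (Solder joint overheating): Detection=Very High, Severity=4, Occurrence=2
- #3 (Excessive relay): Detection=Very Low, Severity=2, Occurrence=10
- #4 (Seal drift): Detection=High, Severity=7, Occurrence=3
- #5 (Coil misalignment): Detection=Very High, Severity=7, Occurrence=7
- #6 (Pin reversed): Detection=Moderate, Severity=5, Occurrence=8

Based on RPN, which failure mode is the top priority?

#6

RPN = Severity × Occurrence × Detection:
  #1: 6 × 3 × 10 = 180
  #2: 4 × 2 × 1 = 8
  #3: 2 × 10 × 10 = 200
  #4: 7 × 3 × 3 = 63
  #5: 7 × 7 × 1 = 49
  #6: 5 × 8 × 6 = 240
Highest RPN is 240 → #6.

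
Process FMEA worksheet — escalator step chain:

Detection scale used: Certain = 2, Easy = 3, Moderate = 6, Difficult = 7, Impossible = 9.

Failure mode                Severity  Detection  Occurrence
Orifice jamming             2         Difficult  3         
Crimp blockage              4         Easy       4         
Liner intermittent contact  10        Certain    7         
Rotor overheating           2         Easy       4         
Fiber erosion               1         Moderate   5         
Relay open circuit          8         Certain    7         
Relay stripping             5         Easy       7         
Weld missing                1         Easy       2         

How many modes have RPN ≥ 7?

7

RPN = Severity × Occurrence × Detection:
  Orifice jamming: 2 × 3 × 7 = 42
  Crimp blockage: 4 × 4 × 3 = 48
  Liner intermittent contact: 10 × 7 × 2 = 140
  Rotor overheating: 2 × 4 × 3 = 24
  Fiber erosion: 1 × 5 × 6 = 30
  Relay open circuit: 8 × 7 × 2 = 112
  Relay stripping: 5 × 7 × 3 = 105
  Weld missing: 1 × 2 × 3 = 6
Modes with RPN ≥ 7: Orifice jamming (42), Crimp blockage (48), Liner intermittent contact (140), Rotor overheating (24), Fiber erosion (30), Relay open circuit (112), Relay stripping (105) → 7.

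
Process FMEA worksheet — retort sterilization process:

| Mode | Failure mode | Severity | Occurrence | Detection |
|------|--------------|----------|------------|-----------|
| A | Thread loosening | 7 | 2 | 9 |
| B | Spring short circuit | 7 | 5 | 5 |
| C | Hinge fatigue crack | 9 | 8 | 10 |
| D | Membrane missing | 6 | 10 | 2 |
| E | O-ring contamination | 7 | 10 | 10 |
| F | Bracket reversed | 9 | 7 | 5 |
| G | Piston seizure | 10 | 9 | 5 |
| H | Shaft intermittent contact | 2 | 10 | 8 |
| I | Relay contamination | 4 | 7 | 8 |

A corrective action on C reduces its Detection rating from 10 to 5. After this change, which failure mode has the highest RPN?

RPN = Severity × Occurrence × Detection:
  A: 7 × 2 × 9 = 126
  B: 7 × 5 × 5 = 175
  C: 9 × 8 × 10 = 720
  D: 6 × 10 × 2 = 120
  E: 7 × 10 × 10 = 700
  F: 9 × 7 × 5 = 315
  G: 10 × 9 × 5 = 450
  H: 2 × 10 × 8 = 160
  I: 4 × 7 × 8 = 224
After action: C → 9 × 8 × 5 = 360.
Revised RPNs: E=700, G=450, C=360, F=315, I=224, B=175, H=160, A=126, D=120.
Highest is now E (700).

E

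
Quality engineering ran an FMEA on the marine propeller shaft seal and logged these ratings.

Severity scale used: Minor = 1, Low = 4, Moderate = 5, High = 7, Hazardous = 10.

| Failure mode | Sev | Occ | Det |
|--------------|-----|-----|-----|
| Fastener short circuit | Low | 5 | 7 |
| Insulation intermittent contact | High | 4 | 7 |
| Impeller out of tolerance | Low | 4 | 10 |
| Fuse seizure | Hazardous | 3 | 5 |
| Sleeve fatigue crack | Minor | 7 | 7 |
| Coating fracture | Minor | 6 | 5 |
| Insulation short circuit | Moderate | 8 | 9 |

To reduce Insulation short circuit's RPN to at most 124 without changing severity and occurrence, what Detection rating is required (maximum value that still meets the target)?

3

Insulation short circuit: S=5, O=8, D=9 → current RPN = 360.
Fixed product = 40. Need 40 × D ≤ 124, so D ≤ 124/40 = 3.10.
Maximum integer Detection rating = 3 (gives RPN 120; D=4 would give 160 > 124).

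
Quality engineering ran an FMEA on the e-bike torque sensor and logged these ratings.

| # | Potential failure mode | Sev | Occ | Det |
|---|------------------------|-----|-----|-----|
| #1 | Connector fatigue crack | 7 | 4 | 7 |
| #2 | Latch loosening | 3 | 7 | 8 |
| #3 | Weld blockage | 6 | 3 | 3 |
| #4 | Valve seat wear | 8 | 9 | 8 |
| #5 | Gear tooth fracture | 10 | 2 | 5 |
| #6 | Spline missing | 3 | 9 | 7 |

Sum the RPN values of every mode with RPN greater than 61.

RPN = Severity × Occurrence × Detection:
  #1: 7 × 4 × 7 = 196
  #2: 3 × 7 × 8 = 168
  #3: 6 × 3 × 3 = 54
  #4: 8 × 9 × 8 = 576
  #5: 10 × 2 × 5 = 100
  #6: 3 × 9 × 7 = 189
RPN > 61: #1 (196), #2 (168), #4 (576), #5 (100), #6 (189).
Sum: 196 + 168 + 576 + 100 + 189 = 1229.

1229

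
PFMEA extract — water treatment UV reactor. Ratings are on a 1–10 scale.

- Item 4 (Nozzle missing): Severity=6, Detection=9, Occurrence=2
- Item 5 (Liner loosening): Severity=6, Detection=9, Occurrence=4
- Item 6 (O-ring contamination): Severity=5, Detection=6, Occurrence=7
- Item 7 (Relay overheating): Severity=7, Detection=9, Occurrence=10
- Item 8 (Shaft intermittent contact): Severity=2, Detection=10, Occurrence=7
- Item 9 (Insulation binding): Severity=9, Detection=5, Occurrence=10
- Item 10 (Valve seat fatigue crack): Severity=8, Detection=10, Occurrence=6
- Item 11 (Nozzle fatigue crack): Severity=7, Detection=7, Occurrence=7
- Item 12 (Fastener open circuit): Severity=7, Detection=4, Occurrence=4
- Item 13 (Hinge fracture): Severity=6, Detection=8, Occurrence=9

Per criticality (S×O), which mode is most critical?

Criticality = Severity × Occurrence:
  Item 4: 6 × 2 = 12
  Item 5: 6 × 4 = 24
  Item 6: 5 × 7 = 35
  Item 7: 7 × 10 = 70
  Item 8: 2 × 7 = 14
  Item 9: 9 × 10 = 90
  Item 10: 8 × 6 = 48
  Item 11: 7 × 7 = 49
  Item 12: 7 × 4 = 28
  Item 13: 6 × 9 = 54
Highest criticality is 90 → Item 9.

Item 9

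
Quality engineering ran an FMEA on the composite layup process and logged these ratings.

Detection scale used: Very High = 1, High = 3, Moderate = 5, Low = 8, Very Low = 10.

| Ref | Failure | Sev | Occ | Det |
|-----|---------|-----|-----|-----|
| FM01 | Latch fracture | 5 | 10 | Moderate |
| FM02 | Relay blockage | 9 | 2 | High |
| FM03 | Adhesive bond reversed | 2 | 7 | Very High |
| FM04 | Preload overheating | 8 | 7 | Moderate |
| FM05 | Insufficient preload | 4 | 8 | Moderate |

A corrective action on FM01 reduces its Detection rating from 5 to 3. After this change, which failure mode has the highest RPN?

RPN = Severity × Occurrence × Detection:
  FM01: 5 × 10 × 5 = 250
  FM02: 9 × 2 × 3 = 54
  FM03: 2 × 7 × 1 = 14
  FM04: 8 × 7 × 5 = 280
  FM05: 4 × 8 × 5 = 160
After action: FM01 → 5 × 10 × 3 = 150.
Revised RPNs: FM04=280, FM05=160, FM01=150, FM02=54, FM03=14.
Highest is now FM04 (280).

FM04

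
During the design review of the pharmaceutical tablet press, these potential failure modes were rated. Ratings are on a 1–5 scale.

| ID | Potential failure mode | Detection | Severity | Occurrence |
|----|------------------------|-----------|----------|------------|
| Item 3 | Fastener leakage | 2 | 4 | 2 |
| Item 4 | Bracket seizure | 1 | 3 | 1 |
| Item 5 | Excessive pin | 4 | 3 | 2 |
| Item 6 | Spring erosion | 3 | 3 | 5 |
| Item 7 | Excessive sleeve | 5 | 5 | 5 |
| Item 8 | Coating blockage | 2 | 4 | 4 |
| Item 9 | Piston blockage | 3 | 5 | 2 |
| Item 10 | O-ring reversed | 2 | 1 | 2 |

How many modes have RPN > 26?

RPN = Severity × Occurrence × Detection:
  Item 3: 4 × 2 × 2 = 16
  Item 4: 3 × 1 × 1 = 3
  Item 5: 3 × 2 × 4 = 24
  Item 6: 3 × 5 × 3 = 45
  Item 7: 5 × 5 × 5 = 125
  Item 8: 4 × 4 × 2 = 32
  Item 9: 5 × 2 × 3 = 30
  Item 10: 1 × 2 × 2 = 4
Modes with RPN > 26: Item 6 (45), Item 7 (125), Item 8 (32), Item 9 (30) → 4.

4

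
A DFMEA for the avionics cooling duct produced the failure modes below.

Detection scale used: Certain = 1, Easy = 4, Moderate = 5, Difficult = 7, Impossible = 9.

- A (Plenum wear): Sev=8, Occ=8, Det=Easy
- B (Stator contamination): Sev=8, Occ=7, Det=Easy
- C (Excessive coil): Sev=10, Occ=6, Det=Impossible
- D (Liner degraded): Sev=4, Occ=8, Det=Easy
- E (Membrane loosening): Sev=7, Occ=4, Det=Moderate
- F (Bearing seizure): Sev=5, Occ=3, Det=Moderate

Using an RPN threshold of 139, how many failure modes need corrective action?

RPN = Severity × Occurrence × Detection:
  A: 8 × 8 × 4 = 256
  B: 8 × 7 × 4 = 224
  C: 10 × 6 × 9 = 540
  D: 4 × 8 × 4 = 128
  E: 7 × 4 × 5 = 140
  F: 5 × 3 × 5 = 75
Modes with RPN ≥ 139: A (256), B (224), C (540), E (140) → 4.

4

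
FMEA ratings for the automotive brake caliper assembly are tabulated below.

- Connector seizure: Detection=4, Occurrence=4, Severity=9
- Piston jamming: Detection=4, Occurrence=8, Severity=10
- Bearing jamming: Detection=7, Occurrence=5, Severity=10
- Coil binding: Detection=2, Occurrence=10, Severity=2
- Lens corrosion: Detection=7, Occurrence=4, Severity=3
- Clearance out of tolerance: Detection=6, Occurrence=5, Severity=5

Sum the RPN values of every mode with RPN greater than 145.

RPN = Severity × Occurrence × Detection:
  Connector seizure: 9 × 4 × 4 = 144
  Piston jamming: 10 × 8 × 4 = 320
  Bearing jamming: 10 × 5 × 7 = 350
  Coil binding: 2 × 10 × 2 = 40
  Lens corrosion: 3 × 4 × 7 = 84
  Clearance out of tolerance: 5 × 5 × 6 = 150
RPN > 145: Piston jamming (320), Bearing jamming (350), Clearance out of tolerance (150).
Sum: 320 + 350 + 150 = 820.

820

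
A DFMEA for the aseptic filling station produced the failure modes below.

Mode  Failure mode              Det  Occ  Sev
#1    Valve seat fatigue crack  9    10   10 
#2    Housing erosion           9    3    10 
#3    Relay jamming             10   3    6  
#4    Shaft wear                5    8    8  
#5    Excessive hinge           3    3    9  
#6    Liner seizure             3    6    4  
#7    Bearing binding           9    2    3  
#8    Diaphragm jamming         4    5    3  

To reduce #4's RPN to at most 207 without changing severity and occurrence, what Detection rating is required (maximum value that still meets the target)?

#4: S=8, O=8, D=5 → current RPN = 320.
Fixed product = 64. Need 64 × D ≤ 207, so D ≤ 207/64 = 3.23.
Maximum integer Detection rating = 3 (gives RPN 192; D=4 would give 256 > 207).

3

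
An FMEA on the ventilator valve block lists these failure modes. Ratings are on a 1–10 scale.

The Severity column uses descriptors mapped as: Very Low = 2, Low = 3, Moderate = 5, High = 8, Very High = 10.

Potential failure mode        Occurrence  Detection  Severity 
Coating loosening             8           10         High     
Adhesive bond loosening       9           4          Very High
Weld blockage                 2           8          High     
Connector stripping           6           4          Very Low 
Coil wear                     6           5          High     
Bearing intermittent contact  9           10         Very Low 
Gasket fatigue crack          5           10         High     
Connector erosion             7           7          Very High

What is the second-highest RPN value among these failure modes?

RPN = Severity × Occurrence × Detection:
  Coating loosening: 8 × 8 × 10 = 640
  Adhesive bond loosening: 10 × 9 × 4 = 360
  Weld blockage: 8 × 2 × 8 = 128
  Connector stripping: 2 × 6 × 4 = 48
  Coil wear: 8 × 6 × 5 = 240
  Bearing intermittent contact: 2 × 9 × 10 = 180
  Gasket fatigue crack: 8 × 5 × 10 = 400
  Connector erosion: 10 × 7 × 7 = 490
Sorted descending: 640, 490, 400, 360, 240, 180, 128, 48.
The second-highest RPN is 490 (Connector erosion).

490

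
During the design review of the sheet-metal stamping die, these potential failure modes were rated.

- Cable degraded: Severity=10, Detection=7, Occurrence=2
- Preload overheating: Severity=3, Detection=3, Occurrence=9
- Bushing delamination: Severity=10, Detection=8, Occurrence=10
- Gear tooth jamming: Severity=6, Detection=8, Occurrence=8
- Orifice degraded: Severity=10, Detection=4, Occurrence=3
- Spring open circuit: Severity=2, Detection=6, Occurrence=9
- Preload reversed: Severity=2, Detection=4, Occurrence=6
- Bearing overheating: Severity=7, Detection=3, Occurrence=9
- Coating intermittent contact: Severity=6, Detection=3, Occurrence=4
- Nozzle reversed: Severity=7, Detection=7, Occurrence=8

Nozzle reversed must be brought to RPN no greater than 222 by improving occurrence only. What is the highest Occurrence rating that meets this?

4

Nozzle reversed: S=7, O=8, D=7 → current RPN = 392.
Fixed product = 49. Need 49 × O ≤ 222, so O ≤ 222/49 = 4.53.
Maximum integer Occurrence rating = 4 (gives RPN 196; O=5 would give 245 > 222).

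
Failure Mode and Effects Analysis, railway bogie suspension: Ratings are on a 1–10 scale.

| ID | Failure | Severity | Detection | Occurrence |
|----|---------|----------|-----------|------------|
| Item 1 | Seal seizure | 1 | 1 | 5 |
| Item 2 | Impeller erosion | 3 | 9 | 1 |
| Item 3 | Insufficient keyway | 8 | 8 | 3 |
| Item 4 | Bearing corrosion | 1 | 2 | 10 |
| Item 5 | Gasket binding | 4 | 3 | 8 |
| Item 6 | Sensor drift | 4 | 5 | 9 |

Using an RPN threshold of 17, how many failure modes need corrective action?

5

RPN = Severity × Occurrence × Detection:
  Item 1: 1 × 5 × 1 = 5
  Item 2: 3 × 1 × 9 = 27
  Item 3: 8 × 3 × 8 = 192
  Item 4: 1 × 10 × 2 = 20
  Item 5: 4 × 8 × 3 = 96
  Item 6: 4 × 9 × 5 = 180
Modes with RPN ≥ 17: Item 2 (27), Item 3 (192), Item 4 (20), Item 5 (96), Item 6 (180) → 5.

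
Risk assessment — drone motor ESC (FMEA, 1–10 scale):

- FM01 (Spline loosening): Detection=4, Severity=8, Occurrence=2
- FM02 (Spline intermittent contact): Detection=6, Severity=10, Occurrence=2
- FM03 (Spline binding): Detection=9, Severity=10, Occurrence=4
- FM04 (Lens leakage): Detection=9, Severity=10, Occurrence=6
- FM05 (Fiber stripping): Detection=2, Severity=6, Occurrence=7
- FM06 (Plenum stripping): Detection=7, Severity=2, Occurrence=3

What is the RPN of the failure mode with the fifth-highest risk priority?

64

RPN = Severity × Occurrence × Detection:
  FM01: 8 × 2 × 4 = 64
  FM02: 10 × 2 × 6 = 120
  FM03: 10 × 4 × 9 = 360
  FM04: 10 × 6 × 9 = 540
  FM05: 6 × 7 × 2 = 84
  FM06: 2 × 3 × 7 = 42
Sorted descending: 540, 360, 120, 84, 64, 42.
The fifth-highest RPN is 64 (FM01).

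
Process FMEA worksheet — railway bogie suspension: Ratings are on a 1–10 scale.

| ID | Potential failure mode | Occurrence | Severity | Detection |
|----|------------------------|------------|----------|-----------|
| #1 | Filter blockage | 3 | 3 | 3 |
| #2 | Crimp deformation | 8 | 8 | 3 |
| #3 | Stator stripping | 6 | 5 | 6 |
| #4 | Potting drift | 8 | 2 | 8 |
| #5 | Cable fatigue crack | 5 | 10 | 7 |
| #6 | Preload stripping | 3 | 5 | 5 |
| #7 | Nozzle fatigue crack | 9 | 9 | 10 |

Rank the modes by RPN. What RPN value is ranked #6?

75

RPN = Severity × Occurrence × Detection:
  #1: 3 × 3 × 3 = 27
  #2: 8 × 8 × 3 = 192
  #3: 5 × 6 × 6 = 180
  #4: 2 × 8 × 8 = 128
  #5: 10 × 5 × 7 = 350
  #6: 5 × 3 × 5 = 75
  #7: 9 × 9 × 10 = 810
Sorted descending: 810, 350, 192, 180, 128, 75, 27.
The sixth-highest RPN is 75 (#6).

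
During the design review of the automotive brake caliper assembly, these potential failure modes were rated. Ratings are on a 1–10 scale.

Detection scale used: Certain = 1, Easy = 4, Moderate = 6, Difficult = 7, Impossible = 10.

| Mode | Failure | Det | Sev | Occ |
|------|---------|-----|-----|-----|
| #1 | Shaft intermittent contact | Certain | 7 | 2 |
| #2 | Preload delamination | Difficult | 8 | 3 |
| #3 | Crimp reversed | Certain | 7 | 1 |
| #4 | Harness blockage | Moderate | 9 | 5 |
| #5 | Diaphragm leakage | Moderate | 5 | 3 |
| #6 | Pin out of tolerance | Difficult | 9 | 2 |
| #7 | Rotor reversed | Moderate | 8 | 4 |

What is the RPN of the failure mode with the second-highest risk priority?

RPN = Severity × Occurrence × Detection:
  #1: 7 × 2 × 1 = 14
  #2: 8 × 3 × 7 = 168
  #3: 7 × 1 × 1 = 7
  #4: 9 × 5 × 6 = 270
  #5: 5 × 3 × 6 = 90
  #6: 9 × 2 × 7 = 126
  #7: 8 × 4 × 6 = 192
Sorted descending: 270, 192, 168, 126, 90, 14, 7.
The second-highest RPN is 192 (#7).

192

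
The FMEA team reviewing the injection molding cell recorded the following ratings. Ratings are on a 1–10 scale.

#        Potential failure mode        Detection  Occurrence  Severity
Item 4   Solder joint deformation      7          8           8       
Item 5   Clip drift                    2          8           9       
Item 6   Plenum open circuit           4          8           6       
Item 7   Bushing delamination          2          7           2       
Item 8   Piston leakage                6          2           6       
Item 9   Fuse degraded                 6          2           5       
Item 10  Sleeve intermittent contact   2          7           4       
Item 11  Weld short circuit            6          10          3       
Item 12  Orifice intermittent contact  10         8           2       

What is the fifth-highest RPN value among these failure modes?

RPN = Severity × Occurrence × Detection:
  Item 4: 8 × 8 × 7 = 448
  Item 5: 9 × 8 × 2 = 144
  Item 6: 6 × 8 × 4 = 192
  Item 7: 2 × 7 × 2 = 28
  Item 8: 6 × 2 × 6 = 72
  Item 9: 5 × 2 × 6 = 60
  Item 10: 4 × 7 × 2 = 56
  Item 11: 3 × 10 × 6 = 180
  Item 12: 2 × 8 × 10 = 160
Sorted descending: 448, 192, 180, 160, 144, 72, 60, 56, 28.
The fifth-highest RPN is 144 (Item 5).

144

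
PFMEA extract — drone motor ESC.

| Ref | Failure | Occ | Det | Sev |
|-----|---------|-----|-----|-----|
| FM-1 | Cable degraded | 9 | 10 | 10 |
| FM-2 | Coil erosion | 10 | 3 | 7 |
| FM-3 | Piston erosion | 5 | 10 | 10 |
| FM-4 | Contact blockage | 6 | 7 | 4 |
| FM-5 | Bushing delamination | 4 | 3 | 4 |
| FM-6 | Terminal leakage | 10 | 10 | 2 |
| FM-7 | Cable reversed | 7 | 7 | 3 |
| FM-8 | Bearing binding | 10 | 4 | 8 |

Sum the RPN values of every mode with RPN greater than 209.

RPN = Severity × Occurrence × Detection:
  FM-1: 10 × 9 × 10 = 900
  FM-2: 7 × 10 × 3 = 210
  FM-3: 10 × 5 × 10 = 500
  FM-4: 4 × 6 × 7 = 168
  FM-5: 4 × 4 × 3 = 48
  FM-6: 2 × 10 × 10 = 200
  FM-7: 3 × 7 × 7 = 147
  FM-8: 8 × 10 × 4 = 320
RPN > 209: FM-1 (900), FM-2 (210), FM-3 (500), FM-8 (320).
Sum: 900 + 210 + 500 + 320 = 1930.

1930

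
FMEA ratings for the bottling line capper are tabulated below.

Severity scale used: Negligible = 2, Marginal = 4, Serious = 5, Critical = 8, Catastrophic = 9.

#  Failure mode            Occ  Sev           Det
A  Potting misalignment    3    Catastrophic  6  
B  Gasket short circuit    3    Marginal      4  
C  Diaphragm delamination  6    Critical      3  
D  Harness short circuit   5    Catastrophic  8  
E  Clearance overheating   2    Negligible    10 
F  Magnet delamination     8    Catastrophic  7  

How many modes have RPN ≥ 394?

RPN = Severity × Occurrence × Detection:
  A: 9 × 3 × 6 = 162
  B: 4 × 3 × 4 = 48
  C: 8 × 6 × 3 = 144
  D: 9 × 5 × 8 = 360
  E: 2 × 2 × 10 = 40
  F: 9 × 8 × 7 = 504
Modes with RPN ≥ 394: F (504) → 1.

1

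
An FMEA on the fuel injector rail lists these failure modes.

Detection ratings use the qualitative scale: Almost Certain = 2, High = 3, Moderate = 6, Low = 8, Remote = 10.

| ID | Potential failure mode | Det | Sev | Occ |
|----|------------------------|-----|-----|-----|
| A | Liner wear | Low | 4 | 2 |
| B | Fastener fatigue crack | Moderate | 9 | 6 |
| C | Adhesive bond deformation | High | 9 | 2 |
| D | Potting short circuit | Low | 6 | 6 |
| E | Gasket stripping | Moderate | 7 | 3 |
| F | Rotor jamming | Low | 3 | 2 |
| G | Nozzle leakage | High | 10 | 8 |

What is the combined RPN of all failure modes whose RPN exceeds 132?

RPN = Severity × Occurrence × Detection:
  A: 4 × 2 × 8 = 64
  B: 9 × 6 × 6 = 324
  C: 9 × 2 × 3 = 54
  D: 6 × 6 × 8 = 288
  E: 7 × 3 × 6 = 126
  F: 3 × 2 × 8 = 48
  G: 10 × 8 × 3 = 240
RPN > 132: B (324), D (288), G (240).
Sum: 324 + 288 + 240 = 852.

852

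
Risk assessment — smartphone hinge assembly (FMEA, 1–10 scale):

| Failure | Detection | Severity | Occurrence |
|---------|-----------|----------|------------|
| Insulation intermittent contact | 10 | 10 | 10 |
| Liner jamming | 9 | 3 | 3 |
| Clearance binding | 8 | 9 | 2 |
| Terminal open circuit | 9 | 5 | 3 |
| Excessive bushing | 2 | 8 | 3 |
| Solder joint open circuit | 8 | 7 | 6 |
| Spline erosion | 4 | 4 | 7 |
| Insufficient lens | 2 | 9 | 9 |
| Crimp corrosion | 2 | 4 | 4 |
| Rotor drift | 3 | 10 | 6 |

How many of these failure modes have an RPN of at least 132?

RPN = Severity × Occurrence × Detection:
  Insulation intermittent contact: 10 × 10 × 10 = 1000
  Liner jamming: 3 × 3 × 9 = 81
  Clearance binding: 9 × 2 × 8 = 144
  Terminal open circuit: 5 × 3 × 9 = 135
  Excessive bushing: 8 × 3 × 2 = 48
  Solder joint open circuit: 7 × 6 × 8 = 336
  Spline erosion: 4 × 7 × 4 = 112
  Insufficient lens: 9 × 9 × 2 = 162
  Crimp corrosion: 4 × 4 × 2 = 32
  Rotor drift: 10 × 6 × 3 = 180
Modes with RPN ≥ 132: Insulation intermittent contact (1000), Clearance binding (144), Terminal open circuit (135), Solder joint open circuit (336), Insufficient lens (162), Rotor drift (180) → 6.

6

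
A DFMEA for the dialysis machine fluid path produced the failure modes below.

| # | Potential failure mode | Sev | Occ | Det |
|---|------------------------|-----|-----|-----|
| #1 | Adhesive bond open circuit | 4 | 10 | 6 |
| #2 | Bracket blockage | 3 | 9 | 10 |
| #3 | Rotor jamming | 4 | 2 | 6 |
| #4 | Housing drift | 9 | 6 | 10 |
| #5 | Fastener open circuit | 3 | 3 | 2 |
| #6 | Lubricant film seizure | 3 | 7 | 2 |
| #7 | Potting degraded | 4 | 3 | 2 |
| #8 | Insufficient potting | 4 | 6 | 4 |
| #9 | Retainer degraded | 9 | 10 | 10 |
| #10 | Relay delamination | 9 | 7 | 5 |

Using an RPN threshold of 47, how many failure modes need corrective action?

RPN = Severity × Occurrence × Detection:
  #1: 4 × 10 × 6 = 240
  #2: 3 × 9 × 10 = 270
  #3: 4 × 2 × 6 = 48
  #4: 9 × 6 × 10 = 540
  #5: 3 × 3 × 2 = 18
  #6: 3 × 7 × 2 = 42
  #7: 4 × 3 × 2 = 24
  #8: 4 × 6 × 4 = 96
  #9: 9 × 10 × 10 = 900
  #10: 9 × 7 × 5 = 315
Modes with RPN ≥ 47: #1 (240), #2 (270), #3 (48), #4 (540), #8 (96), #9 (900), #10 (315) → 7.

7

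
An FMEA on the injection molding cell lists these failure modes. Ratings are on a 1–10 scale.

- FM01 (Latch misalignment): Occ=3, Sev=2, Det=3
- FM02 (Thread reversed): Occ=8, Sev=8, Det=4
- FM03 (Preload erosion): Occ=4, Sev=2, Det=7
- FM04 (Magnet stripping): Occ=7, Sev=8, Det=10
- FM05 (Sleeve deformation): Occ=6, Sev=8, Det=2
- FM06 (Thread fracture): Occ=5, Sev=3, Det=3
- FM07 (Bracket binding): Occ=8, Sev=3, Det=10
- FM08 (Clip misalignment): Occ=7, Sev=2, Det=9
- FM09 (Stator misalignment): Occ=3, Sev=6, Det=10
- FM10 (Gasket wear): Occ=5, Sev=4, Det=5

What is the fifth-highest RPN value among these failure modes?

126

RPN = Severity × Occurrence × Detection:
  FM01: 2 × 3 × 3 = 18
  FM02: 8 × 8 × 4 = 256
  FM03: 2 × 4 × 7 = 56
  FM04: 8 × 7 × 10 = 560
  FM05: 8 × 6 × 2 = 96
  FM06: 3 × 5 × 3 = 45
  FM07: 3 × 8 × 10 = 240
  FM08: 2 × 7 × 9 = 126
  FM09: 6 × 3 × 10 = 180
  FM10: 4 × 5 × 5 = 100
Sorted descending: 560, 256, 240, 180, 126, 100, 96, 56, 45, 18.
The fifth-highest RPN is 126 (FM08).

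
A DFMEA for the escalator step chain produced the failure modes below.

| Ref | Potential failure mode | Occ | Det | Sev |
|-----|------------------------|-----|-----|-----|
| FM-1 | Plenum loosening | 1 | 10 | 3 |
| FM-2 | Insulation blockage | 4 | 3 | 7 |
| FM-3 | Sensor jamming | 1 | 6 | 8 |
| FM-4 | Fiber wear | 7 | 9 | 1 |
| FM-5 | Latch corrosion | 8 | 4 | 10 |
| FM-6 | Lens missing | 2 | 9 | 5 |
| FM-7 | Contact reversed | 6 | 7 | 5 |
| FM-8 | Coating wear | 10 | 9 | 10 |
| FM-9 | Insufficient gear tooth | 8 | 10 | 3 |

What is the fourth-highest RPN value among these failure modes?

RPN = Severity × Occurrence × Detection:
  FM-1: 3 × 1 × 10 = 30
  FM-2: 7 × 4 × 3 = 84
  FM-3: 8 × 1 × 6 = 48
  FM-4: 1 × 7 × 9 = 63
  FM-5: 10 × 8 × 4 = 320
  FM-6: 5 × 2 × 9 = 90
  FM-7: 5 × 6 × 7 = 210
  FM-8: 10 × 10 × 9 = 900
  FM-9: 3 × 8 × 10 = 240
Sorted descending: 900, 320, 240, 210, 90, 84, 63, 48, 30.
The fourth-highest RPN is 210 (FM-7).

210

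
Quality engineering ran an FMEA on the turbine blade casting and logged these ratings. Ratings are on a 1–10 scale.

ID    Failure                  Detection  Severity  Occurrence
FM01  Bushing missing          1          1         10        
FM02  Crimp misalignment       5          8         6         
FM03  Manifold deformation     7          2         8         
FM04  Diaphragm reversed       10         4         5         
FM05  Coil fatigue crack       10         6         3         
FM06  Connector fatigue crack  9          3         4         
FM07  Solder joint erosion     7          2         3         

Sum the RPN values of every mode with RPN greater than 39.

882

RPN = Severity × Occurrence × Detection:
  FM01: 1 × 10 × 1 = 10
  FM02: 8 × 6 × 5 = 240
  FM03: 2 × 8 × 7 = 112
  FM04: 4 × 5 × 10 = 200
  FM05: 6 × 3 × 10 = 180
  FM06: 3 × 4 × 9 = 108
  FM07: 2 × 3 × 7 = 42
RPN > 39: FM02 (240), FM03 (112), FM04 (200), FM05 (180), FM06 (108), FM07 (42).
Sum: 240 + 112 + 200 + 180 + 108 + 42 = 882.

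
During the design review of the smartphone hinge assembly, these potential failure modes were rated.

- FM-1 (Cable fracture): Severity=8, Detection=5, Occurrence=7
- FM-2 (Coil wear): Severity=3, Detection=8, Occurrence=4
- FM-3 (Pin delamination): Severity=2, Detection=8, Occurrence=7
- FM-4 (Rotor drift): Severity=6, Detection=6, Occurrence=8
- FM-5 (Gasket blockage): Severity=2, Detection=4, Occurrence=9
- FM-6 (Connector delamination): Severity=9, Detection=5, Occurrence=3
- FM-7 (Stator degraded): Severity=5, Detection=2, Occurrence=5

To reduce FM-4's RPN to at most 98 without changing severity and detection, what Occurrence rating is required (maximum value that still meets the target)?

FM-4: S=6, O=8, D=6 → current RPN = 288.
Fixed product = 36. Need 36 × O ≤ 98, so O ≤ 98/36 = 2.72.
Maximum integer Occurrence rating = 2 (gives RPN 72; O=3 would give 108 > 98).

2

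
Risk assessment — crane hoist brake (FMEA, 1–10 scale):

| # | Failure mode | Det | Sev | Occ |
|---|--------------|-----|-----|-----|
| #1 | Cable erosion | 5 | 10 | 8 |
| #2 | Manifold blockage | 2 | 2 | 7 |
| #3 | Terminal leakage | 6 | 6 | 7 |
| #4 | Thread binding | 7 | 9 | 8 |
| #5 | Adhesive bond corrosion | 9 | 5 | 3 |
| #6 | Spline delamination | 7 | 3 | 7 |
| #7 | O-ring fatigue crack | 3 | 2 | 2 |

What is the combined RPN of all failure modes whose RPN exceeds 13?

1466

RPN = Severity × Occurrence × Detection:
  #1: 10 × 8 × 5 = 400
  #2: 2 × 7 × 2 = 28
  #3: 6 × 7 × 6 = 252
  #4: 9 × 8 × 7 = 504
  #5: 5 × 3 × 9 = 135
  #6: 3 × 7 × 7 = 147
  #7: 2 × 2 × 3 = 12
RPN > 13: #1 (400), #2 (28), #3 (252), #4 (504), #5 (135), #6 (147).
Sum: 400 + 28 + 252 + 504 + 135 + 147 = 1466.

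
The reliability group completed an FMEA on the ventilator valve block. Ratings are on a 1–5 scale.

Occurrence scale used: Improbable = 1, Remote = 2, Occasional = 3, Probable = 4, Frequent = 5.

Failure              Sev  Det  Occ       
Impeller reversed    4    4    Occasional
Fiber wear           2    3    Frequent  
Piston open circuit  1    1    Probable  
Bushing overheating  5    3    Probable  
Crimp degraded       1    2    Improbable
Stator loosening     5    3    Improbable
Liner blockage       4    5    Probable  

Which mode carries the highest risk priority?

RPN = Severity × Occurrence × Detection:
  Impeller reversed: 4 × 3 × 4 = 48
  Fiber wear: 2 × 5 × 3 = 30
  Piston open circuit: 1 × 4 × 1 = 4
  Bushing overheating: 5 × 4 × 3 = 60
  Crimp degraded: 1 × 1 × 2 = 2
  Stator loosening: 5 × 1 × 3 = 15
  Liner blockage: 4 × 4 × 5 = 80
Highest RPN is 80 → Liner blockage.

Liner blockage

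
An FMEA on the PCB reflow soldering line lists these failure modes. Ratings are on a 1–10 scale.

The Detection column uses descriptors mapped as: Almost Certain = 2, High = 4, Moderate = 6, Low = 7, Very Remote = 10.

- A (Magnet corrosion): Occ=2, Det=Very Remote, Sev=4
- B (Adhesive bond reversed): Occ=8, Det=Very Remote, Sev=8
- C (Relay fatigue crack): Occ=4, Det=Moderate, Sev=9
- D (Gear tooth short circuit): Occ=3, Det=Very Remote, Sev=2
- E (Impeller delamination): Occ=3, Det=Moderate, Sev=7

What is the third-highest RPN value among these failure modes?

126

RPN = Severity × Occurrence × Detection:
  A: 4 × 2 × 10 = 80
  B: 8 × 8 × 10 = 640
  C: 9 × 4 × 6 = 216
  D: 2 × 3 × 10 = 60
  E: 7 × 3 × 6 = 126
Sorted descending: 640, 216, 126, 80, 60.
The third-highest RPN is 126 (E).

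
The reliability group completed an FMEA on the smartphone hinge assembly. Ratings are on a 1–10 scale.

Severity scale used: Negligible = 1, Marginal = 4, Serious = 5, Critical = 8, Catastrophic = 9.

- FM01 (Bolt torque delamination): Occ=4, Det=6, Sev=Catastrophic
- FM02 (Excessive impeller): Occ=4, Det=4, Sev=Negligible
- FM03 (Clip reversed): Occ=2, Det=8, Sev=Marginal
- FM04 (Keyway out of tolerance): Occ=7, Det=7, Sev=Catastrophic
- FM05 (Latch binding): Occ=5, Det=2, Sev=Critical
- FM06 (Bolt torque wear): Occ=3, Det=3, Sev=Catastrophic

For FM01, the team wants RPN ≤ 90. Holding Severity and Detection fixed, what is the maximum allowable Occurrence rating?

FM01: S=9, O=4, D=6 → current RPN = 216.
Fixed product = 54. Need 54 × O ≤ 90, so O ≤ 90/54 = 1.67.
Maximum integer Occurrence rating = 1 (gives RPN 54; O=2 would give 108 > 90).

1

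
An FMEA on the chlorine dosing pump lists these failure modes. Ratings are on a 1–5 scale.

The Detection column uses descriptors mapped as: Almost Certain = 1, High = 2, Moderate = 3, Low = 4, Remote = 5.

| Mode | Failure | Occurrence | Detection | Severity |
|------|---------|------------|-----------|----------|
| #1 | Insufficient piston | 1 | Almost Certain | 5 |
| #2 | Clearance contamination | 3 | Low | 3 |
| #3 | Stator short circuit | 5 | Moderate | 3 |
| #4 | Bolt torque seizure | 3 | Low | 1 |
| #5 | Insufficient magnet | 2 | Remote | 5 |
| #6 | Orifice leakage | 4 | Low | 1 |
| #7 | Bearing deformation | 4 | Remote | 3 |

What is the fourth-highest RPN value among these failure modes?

36

RPN = Severity × Occurrence × Detection:
  #1: 5 × 1 × 1 = 5
  #2: 3 × 3 × 4 = 36
  #3: 3 × 5 × 3 = 45
  #4: 1 × 3 × 4 = 12
  #5: 5 × 2 × 5 = 50
  #6: 1 × 4 × 4 = 16
  #7: 3 × 4 × 5 = 60
Sorted descending: 60, 50, 45, 36, 16, 12, 5.
The fourth-highest RPN is 36 (#2).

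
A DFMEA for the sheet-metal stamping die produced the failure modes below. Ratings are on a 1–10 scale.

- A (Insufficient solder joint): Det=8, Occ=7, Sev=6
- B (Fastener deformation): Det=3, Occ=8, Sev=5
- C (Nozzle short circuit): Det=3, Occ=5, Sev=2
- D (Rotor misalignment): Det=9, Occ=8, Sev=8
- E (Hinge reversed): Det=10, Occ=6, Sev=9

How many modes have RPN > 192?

3

RPN = Severity × Occurrence × Detection:
  A: 6 × 7 × 8 = 336
  B: 5 × 8 × 3 = 120
  C: 2 × 5 × 3 = 30
  D: 8 × 8 × 9 = 576
  E: 9 × 6 × 10 = 540
Modes with RPN > 192: A (336), D (576), E (540) → 3.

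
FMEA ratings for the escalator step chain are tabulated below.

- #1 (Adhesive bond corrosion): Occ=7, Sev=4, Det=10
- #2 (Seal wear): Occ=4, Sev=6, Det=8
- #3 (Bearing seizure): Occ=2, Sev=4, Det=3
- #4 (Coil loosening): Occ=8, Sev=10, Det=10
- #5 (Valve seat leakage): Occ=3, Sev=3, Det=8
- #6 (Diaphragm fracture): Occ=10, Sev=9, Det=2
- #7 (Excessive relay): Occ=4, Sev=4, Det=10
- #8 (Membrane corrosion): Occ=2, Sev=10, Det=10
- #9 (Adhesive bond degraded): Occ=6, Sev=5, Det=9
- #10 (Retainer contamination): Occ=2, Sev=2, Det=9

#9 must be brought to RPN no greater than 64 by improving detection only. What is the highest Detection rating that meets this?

#9: S=5, O=6, D=9 → current RPN = 270.
Fixed product = 30. Need 30 × D ≤ 64, so D ≤ 64/30 = 2.13.
Maximum integer Detection rating = 2 (gives RPN 60; D=3 would give 90 > 64).

2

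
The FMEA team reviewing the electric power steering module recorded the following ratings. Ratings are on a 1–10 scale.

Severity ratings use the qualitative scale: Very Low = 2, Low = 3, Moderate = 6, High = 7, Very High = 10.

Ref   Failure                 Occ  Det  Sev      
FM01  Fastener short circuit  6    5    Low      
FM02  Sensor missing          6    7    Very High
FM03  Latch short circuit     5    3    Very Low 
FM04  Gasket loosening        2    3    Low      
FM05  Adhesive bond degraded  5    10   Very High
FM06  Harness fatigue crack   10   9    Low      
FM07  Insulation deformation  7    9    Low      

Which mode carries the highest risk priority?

RPN = Severity × Occurrence × Detection:
  FM01: 3 × 6 × 5 = 90
  FM02: 10 × 6 × 7 = 420
  FM03: 2 × 5 × 3 = 30
  FM04: 3 × 2 × 3 = 18
  FM05: 10 × 5 × 10 = 500
  FM06: 3 × 10 × 9 = 270
  FM07: 3 × 7 × 9 = 189
Highest RPN is 500 → FM05.

FM05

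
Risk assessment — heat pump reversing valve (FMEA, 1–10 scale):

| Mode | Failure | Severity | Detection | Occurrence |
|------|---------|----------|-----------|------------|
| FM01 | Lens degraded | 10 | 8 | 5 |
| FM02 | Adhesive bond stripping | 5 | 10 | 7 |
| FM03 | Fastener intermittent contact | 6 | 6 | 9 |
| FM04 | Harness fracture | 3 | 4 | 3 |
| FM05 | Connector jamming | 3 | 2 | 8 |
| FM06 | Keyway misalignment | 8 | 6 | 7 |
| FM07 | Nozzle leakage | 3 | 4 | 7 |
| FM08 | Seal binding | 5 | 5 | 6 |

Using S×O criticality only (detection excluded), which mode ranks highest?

FM06

Criticality = Severity × Occurrence:
  FM01: 10 × 5 = 50
  FM02: 5 × 7 = 35
  FM03: 6 × 9 = 54
  FM04: 3 × 3 = 9
  FM05: 3 × 8 = 24
  FM06: 8 × 7 = 56
  FM07: 3 × 7 = 21
  FM08: 5 × 6 = 30
Highest criticality is 56 → FM06.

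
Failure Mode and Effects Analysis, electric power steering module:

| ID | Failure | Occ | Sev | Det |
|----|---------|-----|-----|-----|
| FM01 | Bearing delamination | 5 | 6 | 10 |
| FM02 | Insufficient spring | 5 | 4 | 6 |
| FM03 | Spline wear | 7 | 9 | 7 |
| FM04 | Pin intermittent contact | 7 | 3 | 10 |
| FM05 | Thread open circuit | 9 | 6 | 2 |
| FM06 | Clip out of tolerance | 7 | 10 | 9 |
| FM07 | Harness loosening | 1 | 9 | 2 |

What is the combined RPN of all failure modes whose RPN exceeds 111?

1701

RPN = Severity × Occurrence × Detection:
  FM01: 6 × 5 × 10 = 300
  FM02: 4 × 5 × 6 = 120
  FM03: 9 × 7 × 7 = 441
  FM04: 3 × 7 × 10 = 210
  FM05: 6 × 9 × 2 = 108
  FM06: 10 × 7 × 9 = 630
  FM07: 9 × 1 × 2 = 18
RPN > 111: FM01 (300), FM02 (120), FM03 (441), FM04 (210), FM06 (630).
Sum: 300 + 120 + 441 + 210 + 630 = 1701.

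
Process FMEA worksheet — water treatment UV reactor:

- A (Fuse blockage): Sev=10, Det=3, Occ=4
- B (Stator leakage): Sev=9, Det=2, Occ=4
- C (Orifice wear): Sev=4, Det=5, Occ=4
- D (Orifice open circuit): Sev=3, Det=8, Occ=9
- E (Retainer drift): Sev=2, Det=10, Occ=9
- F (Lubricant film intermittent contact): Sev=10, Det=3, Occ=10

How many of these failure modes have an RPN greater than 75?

5

RPN = Severity × Occurrence × Detection:
  A: 10 × 4 × 3 = 120
  B: 9 × 4 × 2 = 72
  C: 4 × 4 × 5 = 80
  D: 3 × 9 × 8 = 216
  E: 2 × 9 × 10 = 180
  F: 10 × 10 × 3 = 300
Modes with RPN > 75: A (120), C (80), D (216), E (180), F (300) → 5.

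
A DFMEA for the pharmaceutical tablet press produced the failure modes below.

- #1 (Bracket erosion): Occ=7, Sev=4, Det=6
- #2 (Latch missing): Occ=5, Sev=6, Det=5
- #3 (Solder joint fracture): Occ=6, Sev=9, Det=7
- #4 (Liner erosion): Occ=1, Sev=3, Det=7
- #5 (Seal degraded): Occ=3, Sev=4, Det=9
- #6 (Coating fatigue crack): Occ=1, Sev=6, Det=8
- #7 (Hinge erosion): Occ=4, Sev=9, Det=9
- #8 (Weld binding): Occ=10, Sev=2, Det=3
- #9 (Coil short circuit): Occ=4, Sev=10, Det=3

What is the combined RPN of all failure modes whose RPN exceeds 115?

RPN = Severity × Occurrence × Detection:
  #1: 4 × 7 × 6 = 168
  #2: 6 × 5 × 5 = 150
  #3: 9 × 6 × 7 = 378
  #4: 3 × 1 × 7 = 21
  #5: 4 × 3 × 9 = 108
  #6: 6 × 1 × 8 = 48
  #7: 9 × 4 × 9 = 324
  #8: 2 × 10 × 3 = 60
  #9: 10 × 4 × 3 = 120
RPN > 115: #1 (168), #2 (150), #3 (378), #7 (324), #9 (120).
Sum: 168 + 150 + 378 + 324 + 120 = 1140.

1140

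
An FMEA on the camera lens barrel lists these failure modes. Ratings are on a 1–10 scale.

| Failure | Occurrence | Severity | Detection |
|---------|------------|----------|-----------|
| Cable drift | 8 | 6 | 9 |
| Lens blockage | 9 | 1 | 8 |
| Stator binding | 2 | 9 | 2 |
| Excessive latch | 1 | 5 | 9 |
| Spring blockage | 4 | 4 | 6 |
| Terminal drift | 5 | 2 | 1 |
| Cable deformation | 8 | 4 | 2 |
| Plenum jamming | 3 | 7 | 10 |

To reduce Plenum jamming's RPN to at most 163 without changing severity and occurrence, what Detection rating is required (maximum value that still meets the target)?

Plenum jamming: S=7, O=3, D=10 → current RPN = 210.
Fixed product = 21. Need 21 × D ≤ 163, so D ≤ 163/21 = 7.76.
Maximum integer Detection rating = 7 (gives RPN 147; D=8 would give 168 > 163).

7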